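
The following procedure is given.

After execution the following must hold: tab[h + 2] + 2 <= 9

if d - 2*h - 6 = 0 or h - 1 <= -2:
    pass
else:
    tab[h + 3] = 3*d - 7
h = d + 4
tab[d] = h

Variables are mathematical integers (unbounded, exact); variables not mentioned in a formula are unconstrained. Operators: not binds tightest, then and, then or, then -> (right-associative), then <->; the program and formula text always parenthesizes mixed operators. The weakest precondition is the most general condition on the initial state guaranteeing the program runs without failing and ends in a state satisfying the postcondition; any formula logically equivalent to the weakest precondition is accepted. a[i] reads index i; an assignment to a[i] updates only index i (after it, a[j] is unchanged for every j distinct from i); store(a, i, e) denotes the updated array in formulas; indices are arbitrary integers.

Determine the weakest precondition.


Working backward. After the program, the postcondition tab[h + 2] + 2 <= 9 must hold; in canonical form it is tab[h + 2] <= 7.
Before tab[d] := h: store(tab, d, h)[h + 2] <= 7
Before h := d + 4: store(tab, d, d + 4)[d + 6] <= 7
Then branch requires store(tab, d, d + 4)[d + 6] <= 7; else branch requires store(store(tab, h + 3, 3*d - 7), d, d + 4)[d + 6] <= 7.
Before the if: ((d = 2*h + 6 or h <= -1) -> store(tab, d, d + 4)[d + 6] <= 7) and ((not (d = 2*h + 6 or h <= -1)) -> store(store(tab, h + 3, 3*d - 7), d, d + 4)[d + 6] <= 7)
Answer: WP = ((d = 2*h + 6 or h <= -1) -> store(tab, d, d + 4)[d + 6] <= 7) and ((not (d = 2*h + 6 or h <= -1)) -> store(store(tab, h + 3, 3*d - 7), d, d + 4)[d + 6] <= 7)


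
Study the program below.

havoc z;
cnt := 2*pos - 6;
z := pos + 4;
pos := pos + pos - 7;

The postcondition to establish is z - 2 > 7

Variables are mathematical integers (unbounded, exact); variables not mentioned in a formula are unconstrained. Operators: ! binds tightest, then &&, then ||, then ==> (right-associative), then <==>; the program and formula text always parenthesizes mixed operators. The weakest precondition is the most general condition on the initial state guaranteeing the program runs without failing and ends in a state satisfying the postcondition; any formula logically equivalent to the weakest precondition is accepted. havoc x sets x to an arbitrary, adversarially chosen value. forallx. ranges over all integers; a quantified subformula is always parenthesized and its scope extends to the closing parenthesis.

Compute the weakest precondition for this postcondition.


Working backward. After the program, the postcondition z - 2 > 7 must hold; in canonical form it is z > 9.
Before pos := pos + pos - 7: z > 9
Before z := pos + 4: pos > 5
Before cnt := 2*pos - 6: pos > 5
Before havoc z: pos > 5
Answer: WP = pos > 5


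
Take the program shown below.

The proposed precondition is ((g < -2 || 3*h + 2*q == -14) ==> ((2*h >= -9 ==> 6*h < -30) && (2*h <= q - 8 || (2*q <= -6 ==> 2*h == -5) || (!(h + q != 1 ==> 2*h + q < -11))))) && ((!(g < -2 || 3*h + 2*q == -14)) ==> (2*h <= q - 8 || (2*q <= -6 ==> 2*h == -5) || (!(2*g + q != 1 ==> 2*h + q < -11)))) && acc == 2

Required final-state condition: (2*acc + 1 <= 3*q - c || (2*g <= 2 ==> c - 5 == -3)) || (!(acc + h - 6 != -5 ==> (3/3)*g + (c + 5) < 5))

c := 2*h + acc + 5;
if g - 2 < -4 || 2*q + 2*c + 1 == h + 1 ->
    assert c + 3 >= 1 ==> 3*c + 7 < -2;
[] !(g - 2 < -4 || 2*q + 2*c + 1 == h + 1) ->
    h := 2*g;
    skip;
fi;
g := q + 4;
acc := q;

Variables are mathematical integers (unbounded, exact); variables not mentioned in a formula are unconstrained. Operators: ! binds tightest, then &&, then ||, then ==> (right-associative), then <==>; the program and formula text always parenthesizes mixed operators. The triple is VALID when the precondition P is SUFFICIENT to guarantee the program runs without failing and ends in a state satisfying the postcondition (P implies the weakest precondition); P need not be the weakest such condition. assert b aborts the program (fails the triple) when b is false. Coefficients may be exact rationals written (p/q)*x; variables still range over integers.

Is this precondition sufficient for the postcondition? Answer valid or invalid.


Working backward. After the program, the postcondition (2*acc + 1 <= 3*q - c || (2*g <= 2 ==> c - 5 == -3)) || (!(acc + h - 6 != -5 ==> (3/3)*g + (c + 5) < 5)) must hold; in canonical form it is 2*acc + c <= 3*q - 1 || (2*g <= 2 ==> c == 2) || (!(acc + h != 1 ==> c + g < 0)).
Before acc := q: c <= q - 1 || (2*g <= 2 ==> c == 2) || (!(h + q != 1 ==> c + g < 0))
Before g := q + 4: c <= q - 1 || (2*q <= -6 ==> c == 2) || (!(h + q != 1 ==> c + q < -4))
Then branch requires (c >= -2 ==> 3*c < -9) && (c <= q - 1 || (2*q <= -6 ==> c == 2) || (!(h + q != 1 ==> c + q < -4))); else branch requires c <= q - 1 || (2*q <= -6 ==> c == 2) || (!(2*g + q != 1 ==> c + q < -4)).
Before the if: ((g < -2 || 2*c + 2*q == h) ==> ((c >= -2 ==> 3*c < -9) && (c <= q - 1 || (2*q <= -6 ==> c == 2) || (!(h + q != 1 ==> c + q < -4))))) && ((!(g < -2 || 2*c + 2*q == h)) ==> (c <= q - 1 || (2*q <= -6 ==> c == 2) || (!(2*g + q != 1 ==> c + q < -4))))
Before c := 2*h + acc + 5: ((g < -2 || 2*acc + 3*h + 2*q == -10) ==> ((acc + 2*h >= -7 ==> 3*acc + 6*h < -24) && (acc + 2*h <= q - 6 || (2*q <= -6 ==> acc + 2*h == -3) || (!(h + q != 1 ==> acc + 2*h + q < -9))))) && ((!(g < -2 || 2*acc + 3*h + 2*q == -10)) ==> (acc + 2*h <= q - 6 || (2*q <= -6 ==> acc + 2*h == -3) || (!(2*g + q != 1 ==> acc + 2*h + q < -9))))
The weakest precondition is ((g < -2 || 2*acc + 3*h + 2*q == -10) ==> ((acc + 2*h >= -7 ==> 3*acc + 6*h < -24) && (acc + 2*h <= q - 6 || (2*q <= -6 ==> acc + 2*h == -3) || (!(h + q != 1 ==> acc + 2*h + q < -9))))) && ((!(g < -2 || 2*acc + 3*h + 2*q == -10)) ==> (acc + 2*h <= q - 6 || (2*q <= -6 ==> acc + 2*h == -3) || (!(2*g + q != 1 ==> acc + 2*h + q < -9)))).
Check whether ((g < -2 || 3*h + 2*q == -14) ==> ((2*h >= -9 ==> 6*h < -30) && (2*h <= q - 8 || (2*q <= -6 ==> 2*h == -5) || (!(h + q != 1 ==> 2*h + q < -11))))) && ((!(g < -2 || 3*h + 2*q == -14)) ==> (2*h <= q - 8 || (2*q <= -6 ==> 2*h == -5) || (!(2*g + q != 1 ==> 2*h + q < -11)))) && acc == 2 implies it.
Every state satisfying the precondition satisfies the weakest precondition: the implication holds.
Answer: valid


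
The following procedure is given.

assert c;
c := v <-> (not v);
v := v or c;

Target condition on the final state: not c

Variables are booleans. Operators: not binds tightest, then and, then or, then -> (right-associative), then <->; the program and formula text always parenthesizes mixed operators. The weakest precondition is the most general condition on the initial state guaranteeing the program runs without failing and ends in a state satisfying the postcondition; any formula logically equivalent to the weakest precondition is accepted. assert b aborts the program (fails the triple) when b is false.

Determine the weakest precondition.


Working backward. After the program, not c must hold.
Before v := v or c: not c
Before c := v <-> (not v): not (v <-> (not v))
Before assert c: c and (not (v <-> (not v)))
Answer: WP = c and (not (v <-> (not v)))


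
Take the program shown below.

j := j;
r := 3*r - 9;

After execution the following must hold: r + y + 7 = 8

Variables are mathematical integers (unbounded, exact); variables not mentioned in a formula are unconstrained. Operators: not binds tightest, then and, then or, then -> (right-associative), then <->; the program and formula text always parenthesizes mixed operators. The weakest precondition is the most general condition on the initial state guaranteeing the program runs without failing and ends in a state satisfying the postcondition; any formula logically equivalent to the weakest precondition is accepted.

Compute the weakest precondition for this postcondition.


Working backward. After the program, the postcondition r + y + 7 = 8 must hold; in canonical form it is r + y = 1.
Before r := 3*r - 9: 3*r + y = 10
Before j := j: 3*r + y = 10
Answer: WP = 3*r + y = 10


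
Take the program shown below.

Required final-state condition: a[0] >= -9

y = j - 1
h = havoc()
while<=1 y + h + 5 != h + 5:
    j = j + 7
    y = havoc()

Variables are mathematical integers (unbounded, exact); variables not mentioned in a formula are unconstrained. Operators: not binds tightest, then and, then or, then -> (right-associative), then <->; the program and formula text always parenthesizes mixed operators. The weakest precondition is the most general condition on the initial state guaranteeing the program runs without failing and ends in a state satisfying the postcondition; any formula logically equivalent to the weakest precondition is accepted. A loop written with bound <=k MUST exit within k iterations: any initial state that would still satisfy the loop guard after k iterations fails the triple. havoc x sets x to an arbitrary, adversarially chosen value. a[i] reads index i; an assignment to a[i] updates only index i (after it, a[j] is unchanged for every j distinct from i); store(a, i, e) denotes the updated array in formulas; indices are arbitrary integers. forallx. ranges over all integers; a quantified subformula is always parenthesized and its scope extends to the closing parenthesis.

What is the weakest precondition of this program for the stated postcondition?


Working backward. After the program, a[0] >= -9 must hold.
Before the loop (bound <=1), unroll the exhaustion recursion (WP_0 = exit-now case; WP_j = one more guarded iteration, up to j = 1):
  WP_0: (not (y != 0)) and a[0] >= -9
  WP_1: (y != 0 -> (forall y_1. ((not (y_1 != 0)) and a[0] >= -9))) and ((not (y != 0)) -> a[0] >= -9)
So before the loop: (y != 0 -> (forall y_1. ((not (y_1 != 0)) and a[0] >= -9))) and ((not (y != 0)) -> a[0] >= -9)
Before havoc h: (y != 0 -> (forall y_1. ((not (y_1 != 0)) and a[0] >= -9))) and ((not (y != 0)) -> a[0] >= -9)
Before y := j - 1: (j != 1 -> (forall y_1. ((not (y_1 != 0)) and a[0] >= -9))) and ((not (j != 1)) -> a[0] >= -9)
Answer: WP = (j != 1 -> (forall y_1. ((not (y_1 != 0)) and a[0] >= -9))) and ((not (j != 1)) -> a[0] >= -9)


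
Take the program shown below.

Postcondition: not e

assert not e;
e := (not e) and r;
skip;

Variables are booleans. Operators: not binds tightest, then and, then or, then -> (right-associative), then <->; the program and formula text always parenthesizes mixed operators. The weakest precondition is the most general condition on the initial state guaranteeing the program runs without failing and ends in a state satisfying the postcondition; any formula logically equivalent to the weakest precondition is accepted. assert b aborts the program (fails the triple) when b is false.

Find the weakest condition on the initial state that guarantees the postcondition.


Working backward. After the program, not e must hold.
Before skip: not e
Before e := (not e) and r: not ((not e) and r)
Before assert not e: (not e) and (not ((not e) and r))
Answer: WP = (not e) and (not ((not e) and r))


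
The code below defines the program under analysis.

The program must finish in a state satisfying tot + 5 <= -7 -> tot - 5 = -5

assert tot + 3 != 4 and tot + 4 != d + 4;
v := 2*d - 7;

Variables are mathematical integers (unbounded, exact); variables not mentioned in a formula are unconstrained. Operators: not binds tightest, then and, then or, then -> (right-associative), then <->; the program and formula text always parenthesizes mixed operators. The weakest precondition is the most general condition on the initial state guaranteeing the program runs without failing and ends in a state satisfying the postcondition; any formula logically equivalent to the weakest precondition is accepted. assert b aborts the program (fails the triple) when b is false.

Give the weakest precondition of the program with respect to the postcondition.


Working backward. After the program, the postcondition tot + 5 <= -7 -> tot - 5 = -5 must hold; in canonical form it is tot <= -12 -> tot = 0.
Before v := 2*d - 7: tot <= -12 -> tot = 0
Before assert tot + 3 != 4 and tot + 4 != d + 4: tot != 1 and tot != d and (tot <= -12 -> tot = 0)
Answer: WP = tot != 1 and tot != d and (tot <= -12 -> tot = 0)


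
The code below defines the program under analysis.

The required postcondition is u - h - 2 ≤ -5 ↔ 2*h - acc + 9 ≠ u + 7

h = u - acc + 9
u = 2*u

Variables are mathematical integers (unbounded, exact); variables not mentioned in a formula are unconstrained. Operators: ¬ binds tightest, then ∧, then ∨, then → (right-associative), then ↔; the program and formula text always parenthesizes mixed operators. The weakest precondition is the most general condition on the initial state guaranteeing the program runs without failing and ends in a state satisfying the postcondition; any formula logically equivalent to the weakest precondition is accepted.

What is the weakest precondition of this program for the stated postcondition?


Working backward. After the program, the postcondition u - h - 2 ≤ -5 ↔ 2*h - acc + 9 ≠ u + 7 must hold; in canonical form it is u ≤ h - 3 ↔ 2*h ≠ acc + u - 2.
Before u := 2*u: 2*u ≤ h - 3 ↔ 2*h ≠ acc + 2*u - 2
Before h := u - acc + 9: acc + u ≤ 6 ↔ 3*acc ≠ 20
Answer: WP = acc + u ≤ 6 ↔ 3*acc ≠ 20


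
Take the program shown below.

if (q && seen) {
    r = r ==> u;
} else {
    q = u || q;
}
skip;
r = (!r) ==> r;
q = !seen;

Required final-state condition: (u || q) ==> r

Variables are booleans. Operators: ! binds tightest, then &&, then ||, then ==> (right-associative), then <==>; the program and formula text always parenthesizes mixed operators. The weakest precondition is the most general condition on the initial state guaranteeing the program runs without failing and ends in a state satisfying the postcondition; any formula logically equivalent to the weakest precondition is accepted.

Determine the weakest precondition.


Working backward. After the program, (u || q) ==> r must hold.
Before q := !seen: (u || (!seen)) ==> r
Before r := (!r) ==> r: (u || (!seen)) ==> ((!r) ==> r)
Before skip: (u || (!seen)) ==> ((!r) ==> r)
Then branch requires (u || (!seen)) ==> ((!(r ==> u)) ==> (r ==> u)); else branch requires (u || (!seen)) ==> ((!r) ==> r).
Before the if: ((q && seen) ==> ((u || (!seen)) ==> ((!(r ==> u)) ==> (r ==> u)))) && ((!(q && seen)) ==> ((u || (!seen)) ==> ((!r) ==> r)))
Answer: WP = ((q && seen) ==> ((u || (!seen)) ==> ((!(r ==> u)) ==> (r ==> u)))) && ((!(q && seen)) ==> ((u || (!seen)) ==> ((!r) ==> r)))


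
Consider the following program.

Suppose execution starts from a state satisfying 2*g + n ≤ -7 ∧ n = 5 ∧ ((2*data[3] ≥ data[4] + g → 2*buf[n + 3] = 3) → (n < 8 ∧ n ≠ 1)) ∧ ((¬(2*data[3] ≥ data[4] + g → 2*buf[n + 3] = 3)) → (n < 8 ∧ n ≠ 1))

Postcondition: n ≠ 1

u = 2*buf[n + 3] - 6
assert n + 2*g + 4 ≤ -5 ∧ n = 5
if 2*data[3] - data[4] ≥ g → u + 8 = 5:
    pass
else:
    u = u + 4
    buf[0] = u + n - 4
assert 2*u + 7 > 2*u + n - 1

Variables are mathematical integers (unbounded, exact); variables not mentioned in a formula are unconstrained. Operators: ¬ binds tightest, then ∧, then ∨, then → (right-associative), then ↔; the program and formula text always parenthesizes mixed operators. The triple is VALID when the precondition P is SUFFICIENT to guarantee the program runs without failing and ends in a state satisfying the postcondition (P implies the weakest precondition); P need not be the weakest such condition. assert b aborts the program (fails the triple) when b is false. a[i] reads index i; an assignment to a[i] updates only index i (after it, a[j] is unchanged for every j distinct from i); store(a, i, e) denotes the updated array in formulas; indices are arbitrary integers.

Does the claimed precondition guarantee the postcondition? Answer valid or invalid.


Working backward. After the program, n ≠ 1 must hold.
Before assert 2*u + 7 > 2*u + n - 1: n < 8 ∧ n ≠ 1
Then branch requires n < 8 ∧ n ≠ 1; else branch requires n < 8 ∧ n ≠ 1.
Before the if: ((2*data[3] ≥ data[4] + g → u = -3) → (n < 8 ∧ n ≠ 1)) ∧ ((¬(2*data[3] ≥ data[4] + g → u = -3)) → (n < 8 ∧ n ≠ 1))
Before assert n + 2*g + 4 ≤ -5 ∧ n = 5: 2*g + n ≤ -9 ∧ n = 5 ∧ ((2*data[3] ≥ data[4] + g → u = -3) → (n < 8 ∧ n ≠ 1)) ∧ ((¬(2*data[3] ≥ data[4] + g → u = -3)) → (n < 8 ∧ n ≠ 1))
Before u := 2*buf[n + 3] - 6: 2*g + n ≤ -9 ∧ n = 5 ∧ ((2*data[3] ≥ data[4] + g → 2*buf[n + 3] = 3) → (n < 8 ∧ n ≠ 1)) ∧ ((¬(2*data[3] ≥ data[4] + g → 2*buf[n + 3] = 3)) → (n < 8 ∧ n ≠ 1))
The weakest precondition is 2*g + n ≤ -9 ∧ n = 5 ∧ ((2*data[3] ≥ data[4] + g → 2*buf[n + 3] = 3) → (n < 8 ∧ n ≠ 1)) ∧ ((¬(2*data[3] ≥ data[4] + g → 2*buf[n + 3] = 3)) → (n < 8 ∧ n ≠ 1)).
Check whether 2*g + n ≤ -7 ∧ n = 5 ∧ ((2*data[3] ≥ data[4] + g → 2*buf[n + 3] = 3) → (n < 8 ∧ n ≠ 1)) ∧ ((¬(2*data[3] ≥ data[4] + g → 2*buf[n + 3] = 3)) → (n < 8 ∧ n ≠ 1)) implies it.
Countermodel: at the initial state buf = {[3] = 0, [4] = 0, [8] = 0, elsewhere 0}, data = {[3] = 0, [4] = 0, [8] = 0, elsewhere 0}, g = -6, n = 5, the precondition holds but the weakest precondition fails.
Answer: invalid


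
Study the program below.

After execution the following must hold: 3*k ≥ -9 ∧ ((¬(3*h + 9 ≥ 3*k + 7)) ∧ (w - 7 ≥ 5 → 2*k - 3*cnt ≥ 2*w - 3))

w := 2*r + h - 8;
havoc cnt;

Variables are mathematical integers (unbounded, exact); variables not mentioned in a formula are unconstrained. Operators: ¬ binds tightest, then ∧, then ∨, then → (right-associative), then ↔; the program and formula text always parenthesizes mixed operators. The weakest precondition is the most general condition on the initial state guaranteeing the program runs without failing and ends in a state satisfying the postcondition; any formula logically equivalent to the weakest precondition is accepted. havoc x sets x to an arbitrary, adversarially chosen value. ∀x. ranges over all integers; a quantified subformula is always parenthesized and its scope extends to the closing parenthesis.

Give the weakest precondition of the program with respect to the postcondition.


Working backward. After the program, the postcondition 3*k ≥ -9 ∧ ((¬(3*h + 9 ≥ 3*k + 7)) ∧ (w - 7 ≥ 5 → 2*k - 3*cnt ≥ 2*w - 3)) must hold; in canonical form it is 3*k ≥ -9 ∧ (¬(3*h ≥ 3*k - 2)) ∧ (w ≥ 12 → 2*k ≥ 3*cnt + 2*w - 3).
Before havoc cnt: ∀cnt_1. (3*k ≥ -9 ∧ (¬(3*h ≥ 3*k - 2)) ∧ (w ≥ 12 → 2*k ≥ 3*cnt_1 + 2*w - 3))
Before w := 2*r + h - 8: ∀cnt_1. (3*k ≥ -9 ∧ (¬(3*h ≥ 3*k - 2)) ∧ (h + 2*r ≥ 20 → 2*k ≥ 3*cnt_1 + 2*h + 4*r - 19))
Answer: WP = ∀cnt_1. (3*k ≥ -9 ∧ (¬(3*h ≥ 3*k - 2)) ∧ (h + 2*r ≥ 20 → 2*k ≥ 3*cnt_1 + 2*h + 4*r - 19))


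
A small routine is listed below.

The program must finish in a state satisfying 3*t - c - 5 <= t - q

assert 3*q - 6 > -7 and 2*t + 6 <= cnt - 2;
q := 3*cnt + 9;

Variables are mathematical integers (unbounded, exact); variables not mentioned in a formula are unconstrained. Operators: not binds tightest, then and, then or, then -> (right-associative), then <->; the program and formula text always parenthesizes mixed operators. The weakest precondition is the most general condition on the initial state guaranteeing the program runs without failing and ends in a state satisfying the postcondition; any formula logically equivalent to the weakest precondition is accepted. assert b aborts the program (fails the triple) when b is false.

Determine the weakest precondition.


Working backward. After the program, the postcondition 3*t - c - 5 <= t - q must hold; in canonical form it is q + 2*t <= c + 5.
Before q := 3*cnt + 9: 3*cnt + 2*t <= c - 4
Before assert 3*q - 6 > -7 and 2*t + 6 <= cnt - 2: 3*q > -1 and 2*t <= cnt - 8 and 3*cnt + 2*t <= c - 4
Answer: WP = 3*q > -1 and 2*t <= cnt - 8 and 3*cnt + 2*t <= c - 4


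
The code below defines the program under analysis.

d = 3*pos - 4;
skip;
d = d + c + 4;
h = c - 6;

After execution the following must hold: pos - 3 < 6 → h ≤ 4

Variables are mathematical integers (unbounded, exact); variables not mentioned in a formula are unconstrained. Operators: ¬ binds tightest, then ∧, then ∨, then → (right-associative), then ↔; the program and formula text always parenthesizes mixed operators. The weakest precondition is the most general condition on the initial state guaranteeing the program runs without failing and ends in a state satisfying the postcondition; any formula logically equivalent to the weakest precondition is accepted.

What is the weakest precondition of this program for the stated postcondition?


Working backward. After the program, the postcondition pos - 3 < 6 → h ≤ 4 must hold; in canonical form it is pos < 9 → h ≤ 4.
Before h := c - 6: pos < 9 → c ≤ 10
Before d := d + c + 4: pos < 9 → c ≤ 10
Before skip: pos < 9 → c ≤ 10
Before d := 3*pos - 4: pos < 9 → c ≤ 10
Answer: WP = pos < 9 → c ≤ 10


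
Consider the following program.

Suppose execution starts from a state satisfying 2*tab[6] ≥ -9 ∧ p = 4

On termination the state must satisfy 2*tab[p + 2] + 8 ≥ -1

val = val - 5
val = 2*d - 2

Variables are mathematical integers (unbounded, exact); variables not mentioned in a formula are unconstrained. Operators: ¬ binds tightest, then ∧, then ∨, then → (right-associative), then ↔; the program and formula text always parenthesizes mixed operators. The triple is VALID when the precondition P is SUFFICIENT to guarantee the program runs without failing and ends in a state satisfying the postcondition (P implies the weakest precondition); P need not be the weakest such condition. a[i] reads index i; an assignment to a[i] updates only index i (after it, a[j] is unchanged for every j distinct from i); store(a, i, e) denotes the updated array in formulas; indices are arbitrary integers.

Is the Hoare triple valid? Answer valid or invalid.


Working backward. After the program, the postcondition 2*tab[p + 2] + 8 ≥ -1 must hold; in canonical form it is 2*tab[p + 2] ≥ -9.
Before val := 2*d - 2: 2*tab[p + 2] ≥ -9
Before val := val - 5: 2*tab[p + 2] ≥ -9
The weakest precondition is 2*tab[p + 2] ≥ -9.
Check whether 2*tab[6] ≥ -9 ∧ p = 4 implies it.
Every state satisfying the precondition satisfies the weakest precondition: the implication holds.
Answer: valid


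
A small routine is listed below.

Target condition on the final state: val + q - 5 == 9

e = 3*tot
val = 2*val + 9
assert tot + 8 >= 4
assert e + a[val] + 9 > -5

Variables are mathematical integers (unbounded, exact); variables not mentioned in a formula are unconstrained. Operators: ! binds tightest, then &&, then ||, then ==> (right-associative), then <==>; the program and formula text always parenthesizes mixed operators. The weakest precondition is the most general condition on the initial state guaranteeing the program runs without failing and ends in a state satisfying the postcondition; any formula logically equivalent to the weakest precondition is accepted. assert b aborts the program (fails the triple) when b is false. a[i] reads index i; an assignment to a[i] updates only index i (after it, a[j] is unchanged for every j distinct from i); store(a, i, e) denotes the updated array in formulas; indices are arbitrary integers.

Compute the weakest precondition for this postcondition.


Working backward. After the program, the postcondition val + q - 5 == 9 must hold; in canonical form it is q + val == 14.
Before assert e + a[val] + 9 > -5: a[val] + e > -14 && q + val == 14
Before assert tot + 8 >= 4: tot >= -4 && a[val] + e > -14 && q + val == 14
Before val := 2*val + 9: tot >= -4 && a[2*val + 9] + e > -14 && q + 2*val == 5
Before e := 3*tot: tot >= -4 && a[2*val + 9] + 3*tot > -14 && q + 2*val == 5
Answer: WP = tot >= -4 && a[2*val + 9] + 3*tot > -14 && q + 2*val == 5


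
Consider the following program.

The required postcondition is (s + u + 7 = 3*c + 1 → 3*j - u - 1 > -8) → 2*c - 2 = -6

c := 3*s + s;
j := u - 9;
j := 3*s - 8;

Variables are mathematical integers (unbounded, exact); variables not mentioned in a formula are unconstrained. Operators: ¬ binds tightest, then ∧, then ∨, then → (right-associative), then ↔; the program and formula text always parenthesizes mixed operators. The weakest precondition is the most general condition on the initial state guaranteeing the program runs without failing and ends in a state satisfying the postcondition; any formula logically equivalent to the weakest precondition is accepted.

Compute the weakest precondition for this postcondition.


Working backward. After the program, the postcondition (s + u + 7 = 3*c + 1 → 3*j - u - 1 > -8) → 2*c - 2 = -6 must hold; in canonical form it is (s + u = 3*c - 6 → 3*j > u - 7) → 2*c = -4.
Before j := 3*s - 8: (s + u = 3*c - 6 → 9*s > u + 17) → 2*c = -4
Before j := u - 9: (s + u = 3*c - 6 → 9*s > u + 17) → 2*c = -4
Before c := 3*s + s: (u = 11*s - 6 → 9*s > u + 17) → 8*s = -4
Answer: WP = (u = 11*s - 6 → 9*s > u + 17) → 8*s = -4


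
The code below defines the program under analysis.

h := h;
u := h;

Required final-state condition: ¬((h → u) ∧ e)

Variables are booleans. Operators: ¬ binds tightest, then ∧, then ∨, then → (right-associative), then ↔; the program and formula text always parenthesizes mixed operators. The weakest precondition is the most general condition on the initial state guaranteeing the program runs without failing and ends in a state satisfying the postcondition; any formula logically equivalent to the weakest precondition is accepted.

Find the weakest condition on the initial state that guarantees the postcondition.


Working backward. After the program, ¬((h → u) ∧ e) must hold.
Before u := h: ¬e
Before h := h: ¬e
Answer: WP = ¬e


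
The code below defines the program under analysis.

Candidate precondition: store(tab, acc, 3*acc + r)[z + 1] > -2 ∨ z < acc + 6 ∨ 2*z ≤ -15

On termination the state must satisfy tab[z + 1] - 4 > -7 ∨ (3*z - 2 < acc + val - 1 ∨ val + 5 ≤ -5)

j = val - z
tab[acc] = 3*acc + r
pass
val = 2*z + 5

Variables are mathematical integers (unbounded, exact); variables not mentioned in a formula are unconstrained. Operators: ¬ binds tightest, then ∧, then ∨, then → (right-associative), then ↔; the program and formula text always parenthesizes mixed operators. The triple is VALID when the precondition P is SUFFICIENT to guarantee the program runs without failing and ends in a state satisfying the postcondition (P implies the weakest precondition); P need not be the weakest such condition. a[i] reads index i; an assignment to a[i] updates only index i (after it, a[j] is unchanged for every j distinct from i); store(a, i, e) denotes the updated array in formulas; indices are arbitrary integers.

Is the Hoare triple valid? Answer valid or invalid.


Working backward. After the program, the postcondition tab[z + 1] - 4 > -7 ∨ (3*z - 2 < acc + val - 1 ∨ val + 5 ≤ -5) must hold; in canonical form it is tab[z + 1] > -3 ∨ 3*z < acc + val + 1 ∨ val ≤ -10.
Before val := 2*z + 5: tab[z + 1] > -3 ∨ z < acc + 6 ∨ 2*z ≤ -15
Before skip: tab[z + 1] > -3 ∨ z < acc + 6 ∨ 2*z ≤ -15
Before tab[acc] := 3*acc + r: store(tab, acc, 3*acc + r)[z + 1] > -3 ∨ z < acc + 6 ∨ 2*z ≤ -15
Before j := val - z: store(tab, acc, 3*acc + r)[z + 1] > -3 ∨ z < acc + 6 ∨ 2*z ≤ -15
The weakest precondition is store(tab, acc, 3*acc + r)[z + 1] > -3 ∨ z < acc + 6 ∨ 2*z ≤ -15.
Check whether store(tab, acc, 3*acc + r)[z + 1] > -2 ∨ z < acc + 6 ∨ 2*z ≤ -15 implies it.
Every state satisfying the precondition satisfies the weakest precondition: the implication holds.
Answer: valid


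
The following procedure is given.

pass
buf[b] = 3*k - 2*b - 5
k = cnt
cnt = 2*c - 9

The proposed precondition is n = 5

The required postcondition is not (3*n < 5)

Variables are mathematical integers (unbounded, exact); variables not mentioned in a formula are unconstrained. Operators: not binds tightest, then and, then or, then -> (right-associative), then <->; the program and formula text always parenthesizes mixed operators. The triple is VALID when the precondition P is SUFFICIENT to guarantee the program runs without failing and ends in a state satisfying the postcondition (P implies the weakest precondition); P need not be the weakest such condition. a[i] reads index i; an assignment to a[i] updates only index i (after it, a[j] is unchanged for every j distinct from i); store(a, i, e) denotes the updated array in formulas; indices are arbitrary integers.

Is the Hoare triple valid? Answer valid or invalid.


Working backward. After the program, not (3*n < 5) must hold.
Before cnt := 2*c - 9: not (3*n < 5)
Before k := cnt: not (3*n < 5)
Before buf[b] := 3*k - 2*b - 5: not (3*n < 5)
Before skip: not (3*n < 5)
The weakest precondition is not (3*n < 5).
Check whether n = 5 implies it.
Every state satisfying the precondition satisfies the weakest precondition: the implication holds.
Answer: valid


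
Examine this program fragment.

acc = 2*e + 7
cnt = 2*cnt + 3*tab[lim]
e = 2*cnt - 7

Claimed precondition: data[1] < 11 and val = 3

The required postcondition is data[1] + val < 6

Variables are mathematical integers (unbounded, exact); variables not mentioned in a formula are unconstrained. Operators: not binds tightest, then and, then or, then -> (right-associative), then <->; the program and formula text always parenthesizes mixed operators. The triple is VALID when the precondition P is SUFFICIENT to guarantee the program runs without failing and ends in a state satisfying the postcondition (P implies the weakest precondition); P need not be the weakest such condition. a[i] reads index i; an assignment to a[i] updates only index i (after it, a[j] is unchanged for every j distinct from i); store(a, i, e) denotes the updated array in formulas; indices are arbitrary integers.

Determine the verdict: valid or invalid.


Working backward. After the program, data[1] + val < 6 must hold.
Before e := 2*cnt - 7: data[1] + val < 6
Before cnt := 2*cnt + 3*tab[lim]: data[1] + val < 6
Before acc := 2*e + 7: data[1] + val < 6
The weakest precondition is data[1] + val < 6.
Check whether data[1] < 11 and val = 3 implies it.
Countermodel: at the initial state data = {[1] = 3, elsewhere 3}, val = 3, the precondition holds but the weakest precondition fails.
Answer: invalid


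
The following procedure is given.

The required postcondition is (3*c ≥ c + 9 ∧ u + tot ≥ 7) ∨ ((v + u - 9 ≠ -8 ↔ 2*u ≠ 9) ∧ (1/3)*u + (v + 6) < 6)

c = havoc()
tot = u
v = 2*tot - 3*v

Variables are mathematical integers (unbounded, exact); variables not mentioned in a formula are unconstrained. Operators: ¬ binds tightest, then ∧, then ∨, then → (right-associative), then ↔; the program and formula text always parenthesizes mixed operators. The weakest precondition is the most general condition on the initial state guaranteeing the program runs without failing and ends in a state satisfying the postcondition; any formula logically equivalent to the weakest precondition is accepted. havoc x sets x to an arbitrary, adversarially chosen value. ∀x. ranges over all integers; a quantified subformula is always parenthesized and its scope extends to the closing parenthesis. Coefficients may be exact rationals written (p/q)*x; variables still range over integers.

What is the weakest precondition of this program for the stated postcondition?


Working backward. After the program, the postcondition (3*c ≥ c + 9 ∧ u + tot ≥ 7) ∨ ((v + u - 9 ≠ -8 ↔ 2*u ≠ 9) ∧ (1/3)*u + (v + 6) < 6) must hold; in canonical form it is (2*c ≥ 9 ∧ tot + u ≥ 7) ∨ ((u + v ≠ 1 ↔ 2*u ≠ 9) ∧ (1/3)*u + v < 0).
Before v := 2*tot - 3*v: (2*c ≥ 9 ∧ tot + u ≥ 7) ∨ ((2*tot + u ≠ 3*v + 1 ↔ 2*u ≠ 9) ∧ 2*tot + (1/3)*u < 3*v)
Before tot := u: (2*c ≥ 9 ∧ 2*u ≥ 7) ∨ ((3*u ≠ 3*v + 1 ↔ 2*u ≠ 9) ∧ (7/3)*u < 3*v)
Before havoc c: ∀c_1. ((2*c_1 ≥ 9 ∧ 2*u ≥ 7) ∨ ((3*u ≠ 3*v + 1 ↔ 2*u ≠ 9) ∧ (7/3)*u < 3*v))
Answer: WP = ∀c_1. ((2*c_1 ≥ 9 ∧ 2*u ≥ 7) ∨ ((3*u ≠ 3*v + 1 ↔ 2*u ≠ 9) ∧ (7/3)*u < 3*v))


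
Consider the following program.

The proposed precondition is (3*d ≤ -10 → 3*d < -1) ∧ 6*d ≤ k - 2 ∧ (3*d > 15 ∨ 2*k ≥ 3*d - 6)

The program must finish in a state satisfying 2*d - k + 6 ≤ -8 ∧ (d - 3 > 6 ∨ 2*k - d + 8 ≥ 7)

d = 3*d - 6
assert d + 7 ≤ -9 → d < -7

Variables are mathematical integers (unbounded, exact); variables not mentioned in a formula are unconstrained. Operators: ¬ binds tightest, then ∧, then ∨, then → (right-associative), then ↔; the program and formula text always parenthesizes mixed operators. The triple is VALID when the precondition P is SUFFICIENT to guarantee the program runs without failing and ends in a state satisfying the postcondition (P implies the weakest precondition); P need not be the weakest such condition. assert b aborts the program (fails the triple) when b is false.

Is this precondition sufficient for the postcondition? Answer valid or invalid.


Working backward. After the program, the postcondition 2*d - k + 6 ≤ -8 ∧ (d - 3 > 6 ∨ 2*k - d + 8 ≥ 7) must hold; in canonical form it is 2*d ≤ k - 14 ∧ (d > 9 ∨ 2*k ≥ d - 1).
Before assert d + 7 ≤ -9 → d < -7: (d ≤ -16 → d < -7) ∧ 2*d ≤ k - 14 ∧ (d > 9 ∨ 2*k ≥ d - 1)
Before d := 3*d - 6: (3*d ≤ -10 → 3*d < -1) ∧ 6*d ≤ k - 2 ∧ (3*d > 15 ∨ 2*k ≥ 3*d - 7)
The weakest precondition is (3*d ≤ -10 → 3*d < -1) ∧ 6*d ≤ k - 2 ∧ (3*d > 15 ∨ 2*k ≥ 3*d - 7).
Check whether (3*d ≤ -10 → 3*d < -1) ∧ 6*d ≤ k - 2 ∧ (3*d > 15 ∨ 2*k ≥ 3*d - 6) implies it.
Every state satisfying the precondition satisfies the weakest precondition: the implication holds.
Answer: valid


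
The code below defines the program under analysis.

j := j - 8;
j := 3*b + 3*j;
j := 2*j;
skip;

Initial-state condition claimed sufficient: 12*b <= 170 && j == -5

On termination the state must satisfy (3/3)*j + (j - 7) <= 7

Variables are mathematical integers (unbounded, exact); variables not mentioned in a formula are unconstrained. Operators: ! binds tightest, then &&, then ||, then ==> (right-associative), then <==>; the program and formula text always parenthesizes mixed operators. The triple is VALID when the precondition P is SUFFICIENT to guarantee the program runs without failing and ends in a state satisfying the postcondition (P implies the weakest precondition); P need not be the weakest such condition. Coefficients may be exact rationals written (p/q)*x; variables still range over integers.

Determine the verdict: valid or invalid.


Working backward. After the program, the postcondition (3/3)*j + (j - 7) <= 7 must hold; in canonical form it is 2*j <= 14.
Before skip: 2*j <= 14
Before j := 2*j: 4*j <= 14
Before j := 3*b + 3*j: 12*b + 12*j <= 14
Before j := j - 8: 12*b + 12*j <= 110
The weakest precondition is 12*b + 12*j <= 110.
Check whether 12*b <= 170 && j == -5 implies it.
Every state satisfying the precondition satisfies the weakest precondition: the implication holds.
Answer: valid


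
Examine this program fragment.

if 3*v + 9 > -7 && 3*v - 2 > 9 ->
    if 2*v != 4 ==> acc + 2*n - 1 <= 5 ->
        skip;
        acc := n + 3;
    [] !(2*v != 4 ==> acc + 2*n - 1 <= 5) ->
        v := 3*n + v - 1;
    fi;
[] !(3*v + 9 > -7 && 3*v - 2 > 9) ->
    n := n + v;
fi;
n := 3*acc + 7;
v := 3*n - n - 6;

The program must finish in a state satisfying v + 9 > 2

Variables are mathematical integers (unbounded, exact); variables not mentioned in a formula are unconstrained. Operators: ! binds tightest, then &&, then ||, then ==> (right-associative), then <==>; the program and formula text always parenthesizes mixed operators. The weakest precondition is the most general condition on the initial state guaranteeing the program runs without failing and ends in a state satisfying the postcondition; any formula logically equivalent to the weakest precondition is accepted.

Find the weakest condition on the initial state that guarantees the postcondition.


Working backward. After the program, the postcondition v + 9 > 2 must hold; in canonical form it is v > -7.
Before v := 3*n - n - 6: 2*n > -1
Before n := 3*acc + 7: 6*acc > -15
Then branch requires ((2*v != 4 ==> acc + 2*n <= 6) ==> 6*n > -33) && ((!(2*v != 4 ==> acc + 2*n <= 6)) ==> 6*acc > -15); else branch requires 6*acc > -15.
Before the if: ((3*v > -16 && 3*v > 11) ==> (((2*v != 4 ==> acc + 2*n <= 6) ==> 6*n > -33) && ((!(2*v != 4 ==> acc + 2*n <= 6)) ==> 6*acc > -15))) && ((!(3*v > -16 && 3*v > 11)) ==> 6*acc > -15)
Answer: WP = ((3*v > -16 && 3*v > 11) ==> (((2*v != 4 ==> acc + 2*n <= 6) ==> 6*n > -33) && ((!(2*v != 4 ==> acc + 2*n <= 6)) ==> 6*acc > -15))) && ((!(3*v > -16 && 3*v > 11)) ==> 6*acc > -15)


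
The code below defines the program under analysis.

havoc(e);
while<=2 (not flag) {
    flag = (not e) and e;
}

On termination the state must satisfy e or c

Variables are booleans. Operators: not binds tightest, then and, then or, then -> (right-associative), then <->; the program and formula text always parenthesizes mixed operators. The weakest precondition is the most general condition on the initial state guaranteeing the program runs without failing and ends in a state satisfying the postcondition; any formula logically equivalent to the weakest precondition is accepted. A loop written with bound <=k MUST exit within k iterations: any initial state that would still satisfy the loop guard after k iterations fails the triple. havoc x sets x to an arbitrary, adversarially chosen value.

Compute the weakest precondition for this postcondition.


Working backward. After the program, e or c must hold.
Before the loop (bound <=2), unroll the exhaustion recursion (WP_0 = exit-now case; WP_j = one more guarded iteration, up to j = 2):
  WP_0: flag and (e or c)
  WP_1: flag and (flag -> (e or c))
  WP_2: flag and (flag -> (e or c))
So before the loop: flag and (flag -> (e or c))
Before havoc e: flag and (flag -> c)
Answer: WP = flag and (flag -> c)


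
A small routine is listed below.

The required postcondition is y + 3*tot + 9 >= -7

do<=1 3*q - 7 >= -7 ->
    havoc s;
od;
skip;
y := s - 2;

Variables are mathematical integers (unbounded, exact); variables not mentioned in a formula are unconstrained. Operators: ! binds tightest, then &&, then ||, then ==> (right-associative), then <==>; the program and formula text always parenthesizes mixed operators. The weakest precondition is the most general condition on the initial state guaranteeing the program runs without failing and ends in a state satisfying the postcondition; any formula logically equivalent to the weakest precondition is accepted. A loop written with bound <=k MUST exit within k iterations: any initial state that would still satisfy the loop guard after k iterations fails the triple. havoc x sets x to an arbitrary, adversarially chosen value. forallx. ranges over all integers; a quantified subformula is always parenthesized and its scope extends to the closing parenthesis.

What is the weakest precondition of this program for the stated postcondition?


Working backward. After the program, the postcondition y + 3*tot + 9 >= -7 must hold; in canonical form it is 3*tot + y >= -16.
Before y := s - 2: s + 3*tot >= -14
Before skip: s + 3*tot >= -14
Before the loop (bound <=1), unroll the exhaustion recursion (WP_0 = exit-now case; WP_j = one more guarded iteration, up to j = 1):
  WP_0: (!(3*q >= 0)) && s + 3*tot >= -14
  WP_1: (3*q >= 0 ==> (forall s_1. ((!(3*q >= 0)) && s_1 + 3*tot >= -14))) && ((!(3*q >= 0)) ==> s + 3*tot >= -14)
So before the loop: (3*q >= 0 ==> (forall s_1. ((!(3*q >= 0)) && s_1 + 3*tot >= -14))) && ((!(3*q >= 0)) ==> s + 3*tot >= -14)
Answer: WP = (3*q >= 0 ==> (forall s_1. ((!(3*q >= 0)) && s_1 + 3*tot >= -14))) && ((!(3*q >= 0)) ==> s + 3*tot >= -14)


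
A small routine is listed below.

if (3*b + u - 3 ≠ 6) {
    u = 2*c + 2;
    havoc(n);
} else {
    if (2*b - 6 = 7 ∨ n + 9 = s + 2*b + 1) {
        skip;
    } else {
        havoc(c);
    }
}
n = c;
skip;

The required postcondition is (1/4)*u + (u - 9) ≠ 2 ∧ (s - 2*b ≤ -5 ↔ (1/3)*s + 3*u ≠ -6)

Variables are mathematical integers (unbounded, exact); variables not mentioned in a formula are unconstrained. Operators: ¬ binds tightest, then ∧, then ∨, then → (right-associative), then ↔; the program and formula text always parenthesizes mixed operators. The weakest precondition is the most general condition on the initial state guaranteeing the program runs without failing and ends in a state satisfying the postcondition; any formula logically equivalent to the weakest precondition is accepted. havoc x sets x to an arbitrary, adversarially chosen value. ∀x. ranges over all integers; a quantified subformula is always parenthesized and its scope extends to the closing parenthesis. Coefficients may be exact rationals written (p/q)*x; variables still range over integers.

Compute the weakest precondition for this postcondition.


Working backward. After the program, the postcondition (1/4)*u + (u - 9) ≠ 2 ∧ (s - 2*b ≤ -5 ↔ (1/3)*s + 3*u ≠ -6) must hold; in canonical form it is (5/4)*u ≠ 11 ∧ (s ≤ 2*b - 5 ↔ (1/3)*s + 3*u ≠ -6).
Before skip: (5/4)*u ≠ 11 ∧ (s ≤ 2*b - 5 ↔ (1/3)*s + 3*u ≠ -6)
Before n := c: (5/4)*u ≠ 11 ∧ (s ≤ 2*b - 5 ↔ (1/3)*s + 3*u ≠ -6)
Then branch requires (5/2)*c ≠ 17/2 ∧ (s ≤ 2*b - 5 ↔ 6*c + (1/3)*s ≠ -12); else branch requires ((2*b = 13 ∨ n = 2*b + s - 8) → ((5/4)*u ≠ 11 ∧ (s ≤ 2*b - 5 ↔ (1/3)*s + 3*u ≠ -6))) ∧ ((¬(2*b = 13 ∨ n = 2*b + s - 8)) → ((5/4)*u ≠ 11 ∧ (s ≤ 2*b - 5 ↔ (1/3)*s + 3*u ≠ -6))).
Before the if: (3*b + u ≠ 9 → ((5/2)*c ≠ 17/2 ∧ (s ≤ 2*b - 5 ↔ 6*c + (1/3)*s ≠ -12))) ∧ ((¬(3*b + u ≠ 9)) → (((2*b = 13 ∨ n = 2*b + s - 8) → ((5/4)*u ≠ 11 ∧ (s ≤ 2*b - 5 ↔ (1/3)*s + 3*u ≠ -6))) ∧ ((¬(2*b = 13 ∨ n = 2*b + s - 8)) → ((5/4)*u ≠ 11 ∧ (s ≤ 2*b - 5 ↔ (1/3)*s + 3*u ≠ -6)))))
Answer: WP = (3*b + u ≠ 9 → ((5/2)*c ≠ 17/2 ∧ (s ≤ 2*b - 5 ↔ 6*c + (1/3)*s ≠ -12))) ∧ ((¬(3*b + u ≠ 9)) → (((2*b = 13 ∨ n = 2*b + s - 8) → ((5/4)*u ≠ 11 ∧ (s ≤ 2*b - 5 ↔ (1/3)*s + 3*u ≠ -6))) ∧ ((¬(2*b = 13 ∨ n = 2*b + s - 8)) → ((5/4)*u ≠ 11 ∧ (s ≤ 2*b - 5 ↔ (1/3)*s + 3*u ≠ -6)))))
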